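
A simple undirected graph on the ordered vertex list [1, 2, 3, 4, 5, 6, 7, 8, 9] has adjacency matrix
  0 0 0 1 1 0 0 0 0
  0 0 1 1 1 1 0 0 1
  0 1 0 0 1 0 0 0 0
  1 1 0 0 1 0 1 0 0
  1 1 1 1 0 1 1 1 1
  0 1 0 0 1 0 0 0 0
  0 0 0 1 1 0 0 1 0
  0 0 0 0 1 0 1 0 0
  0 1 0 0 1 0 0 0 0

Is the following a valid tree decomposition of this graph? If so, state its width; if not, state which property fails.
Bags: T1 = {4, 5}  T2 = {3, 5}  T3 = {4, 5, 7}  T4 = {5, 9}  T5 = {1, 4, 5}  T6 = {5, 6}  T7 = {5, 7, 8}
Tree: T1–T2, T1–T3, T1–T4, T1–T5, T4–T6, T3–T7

A tree decomposition must satisfy three properties: every vertex lies in some bag; for every edge, both endpoints lie together in some bag; and for every vertex, the bags containing it form a connected subtree. Here vertex 2 appears in no bag, so the decomposition is invalid.

No — vertex 2 appears in no bag.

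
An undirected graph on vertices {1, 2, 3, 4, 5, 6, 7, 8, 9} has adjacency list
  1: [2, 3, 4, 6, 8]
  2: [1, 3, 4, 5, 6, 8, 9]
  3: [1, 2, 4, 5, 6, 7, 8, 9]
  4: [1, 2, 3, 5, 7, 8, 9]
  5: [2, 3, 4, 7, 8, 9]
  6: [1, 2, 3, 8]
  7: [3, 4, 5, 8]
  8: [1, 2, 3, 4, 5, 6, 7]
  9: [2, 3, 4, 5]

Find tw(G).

4

A width-4 tree decomposition is:
Bags: B1 = {2, 3, 4, 5, 9}  B2 = {2, 3, 4, 5, 8}  B3 = {1, 2, 3, 4, 8}  B4 = {1, 2, 3, 6, 8}  B5 = {3, 4, 5, 7, 8}
Tree: B1–B2, B2–B3, B3–B4, B2–B5
Every bag has size at most 5, so the width is 5 − 1 = 4 and tw(G) ≤ 4. On the other hand G contains the 5-clique {1, 2, 3, 4, 8}. A clique must lie in a single bag of any decomposition, so no decomposition can have width below 4. Combining the bounds, tw(G) = 4.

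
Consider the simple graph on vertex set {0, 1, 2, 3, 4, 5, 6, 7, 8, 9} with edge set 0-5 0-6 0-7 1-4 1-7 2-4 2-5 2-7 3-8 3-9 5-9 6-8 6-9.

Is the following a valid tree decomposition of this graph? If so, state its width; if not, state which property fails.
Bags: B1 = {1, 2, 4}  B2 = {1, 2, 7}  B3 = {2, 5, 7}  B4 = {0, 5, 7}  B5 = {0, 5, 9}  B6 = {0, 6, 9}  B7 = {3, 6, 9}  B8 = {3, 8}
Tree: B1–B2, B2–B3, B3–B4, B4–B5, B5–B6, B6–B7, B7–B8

A tree decomposition must satisfy three properties: every vertex lies in some bag; for every edge, both endpoints lie together in some bag; and for every vertex, the bags containing it form a connected subtree. Here edge (6,8) lies in no bag, so the decomposition is invalid.

No — edge (6,8) lies in no bag.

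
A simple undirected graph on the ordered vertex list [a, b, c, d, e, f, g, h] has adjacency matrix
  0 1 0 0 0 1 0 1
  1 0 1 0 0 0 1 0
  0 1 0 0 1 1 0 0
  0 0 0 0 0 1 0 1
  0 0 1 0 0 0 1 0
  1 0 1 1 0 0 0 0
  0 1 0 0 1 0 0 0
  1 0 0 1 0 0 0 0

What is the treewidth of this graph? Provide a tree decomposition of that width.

Treewidth 2.
One such decomposition:
Bags: B1 = {a, d, h}  B2 = {a, d, f}  B3 = {a, b, f}  B4 = {b, c, f}  B5 = {b, c, g}  B6 = {c, e, g}
Tree: B1–B2, B2–B3, B3–B4, B4–B5, B5–B6

Each bag holds 3 vertices, so the decomposition has width 2, which upper-bounds the treewidth. Since h–d–f–a–h is a cycle in G, G is not acyclic. Forests are exactly the graphs of treewidth ≤ 1, so tw(G) ≥ 2. Hence tw(G) = 2 exactly.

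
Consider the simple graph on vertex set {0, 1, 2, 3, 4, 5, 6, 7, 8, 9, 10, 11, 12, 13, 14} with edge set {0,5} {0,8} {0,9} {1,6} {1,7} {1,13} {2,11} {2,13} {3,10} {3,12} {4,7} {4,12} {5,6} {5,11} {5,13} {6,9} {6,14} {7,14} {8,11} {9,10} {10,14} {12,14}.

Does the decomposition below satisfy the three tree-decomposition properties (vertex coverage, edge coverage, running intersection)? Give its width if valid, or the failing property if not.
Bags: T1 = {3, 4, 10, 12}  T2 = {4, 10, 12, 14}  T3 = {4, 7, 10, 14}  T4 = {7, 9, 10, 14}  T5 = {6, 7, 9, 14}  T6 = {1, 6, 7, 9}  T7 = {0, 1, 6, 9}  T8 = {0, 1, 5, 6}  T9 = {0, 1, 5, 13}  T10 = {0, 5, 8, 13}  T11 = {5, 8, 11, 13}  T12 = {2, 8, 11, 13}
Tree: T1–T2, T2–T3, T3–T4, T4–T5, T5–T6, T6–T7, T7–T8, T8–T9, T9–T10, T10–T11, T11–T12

Yes; width 3.

Vertex coverage: the bags together contain {0, 1, 2, 3, 4, 5, 6, 7, 8, 9, 10, 11, 12, 13, 14}, the full vertex set. Edge coverage: each edge of G has both endpoints in at least one bag. Running intersection: for every vertex, the bags containing it form a connected subtree. All three properties hold, so this is a valid tree decomposition of width max|bag| − 1 = 3, and hence tw(G) ≤ 3.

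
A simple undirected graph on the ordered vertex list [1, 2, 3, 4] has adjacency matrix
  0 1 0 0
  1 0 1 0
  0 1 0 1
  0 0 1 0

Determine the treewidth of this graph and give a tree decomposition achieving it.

Treewidth 1.
One optimal decomposition is:
Bags: B1 = {3, 4}  B2 = {2, 3}  B3 = {1, 2}
Tree: B1–B2, B2–B3

The largest bag has 2 vertices, giving width 1; this decomposition certifies tw(G) ≤ 1. Any graph with an edge has treewidth ≥ 1, and G has the edge 4–3. Combining the bounds, tw(G) = 1.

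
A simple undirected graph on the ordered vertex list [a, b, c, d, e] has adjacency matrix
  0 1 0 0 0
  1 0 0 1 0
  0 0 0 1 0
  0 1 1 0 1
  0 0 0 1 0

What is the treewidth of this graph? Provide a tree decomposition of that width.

Each bag holds 2 vertices, so the decomposition has width 1, which upper-bounds the treewidth. Since G has at least one edge (e.g. c–d), it is not an edgeless graph, so tw(G) ≥ 1. Therefore the treewidth is 1.

Treewidth 1.
One optimal decomposition is:
Bags: B1 = {c, d}  B2 = {b, d}  B3 = {d, e}  B4 = {a, b}
Tree: B1–B2, B1–B3, B2–B4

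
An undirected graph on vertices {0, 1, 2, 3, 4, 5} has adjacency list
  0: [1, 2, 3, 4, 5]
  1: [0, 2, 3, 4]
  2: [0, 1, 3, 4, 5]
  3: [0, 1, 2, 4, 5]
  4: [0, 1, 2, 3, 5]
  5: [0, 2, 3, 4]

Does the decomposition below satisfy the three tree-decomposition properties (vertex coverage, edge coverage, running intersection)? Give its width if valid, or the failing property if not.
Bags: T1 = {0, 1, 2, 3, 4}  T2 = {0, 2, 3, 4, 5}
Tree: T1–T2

Every vertex of G appears in some bag (union = {0, 1, 2, 3, 4, 5}); every edge is covered by a bag; and for each vertex v the set of bags containing v is connected in the bag tree. The decomposition is therefore valid. The largest bag has 5 vertices, so the width is 4.

Yes; width 4.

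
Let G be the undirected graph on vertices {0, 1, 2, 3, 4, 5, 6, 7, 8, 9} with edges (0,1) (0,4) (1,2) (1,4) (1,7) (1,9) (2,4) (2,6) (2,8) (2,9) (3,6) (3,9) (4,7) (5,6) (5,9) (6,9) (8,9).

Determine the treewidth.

2

A width-2 tree decomposition is:
Bags: B1 = {2, 6, 9}  B2 = {1, 2, 9}  B3 = {1, 2, 4}  B4 = {0, 1, 4}  B5 = {2, 8, 9}  B6 = {3, 6, 9}  B7 = {5, 6, 9}  B8 = {1, 4, 7}
Tree: B1–B2, B2–B3, B3–B4, B2–B5, B1–B6, B6–B7, B3–B8
The largest bag has 3 vertices, giving width 2; this decomposition certifies tw(G) ≤ 2. On the other hand G contains the 3-clique {0, 1, 4}. A clique must lie in a single bag of any decomposition, so no decomposition can have width below 2. Combining the bounds, tw(G) = 2.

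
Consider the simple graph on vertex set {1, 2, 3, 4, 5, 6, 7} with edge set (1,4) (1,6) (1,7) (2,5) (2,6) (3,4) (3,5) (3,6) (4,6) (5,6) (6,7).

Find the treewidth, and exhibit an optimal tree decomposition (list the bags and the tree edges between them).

Treewidth 2.
Bags: B1 = {1, 4, 6}  B2 = {1, 6, 7}  B3 = {3, 4, 6}  B4 = {3, 5, 6}  B5 = {2, 5, 6}
Tree: B1–B2, B1–B3, B3–B4, B4–B5

Each bag holds 3 vertices, so the decomposition has width 2, which upper-bounds the treewidth. For the lower bound, the 3 vertices {1, 4, 6} are pairwise adjacent, and any tree decomposition puts a clique entirely inside one bag — forcing width ≥ 2. Therefore the treewidth is 2.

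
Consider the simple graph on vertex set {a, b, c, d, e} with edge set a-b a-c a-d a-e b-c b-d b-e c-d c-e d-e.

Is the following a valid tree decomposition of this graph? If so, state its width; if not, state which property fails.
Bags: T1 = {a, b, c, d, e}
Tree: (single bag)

Yes; width 4.

Every vertex of G appears in some bag (union = {a, b, c, d, e}); every edge is covered by a bag; and for each vertex v the set of bags containing v is connected in the bag tree. The decomposition is therefore valid. The largest bag has 5 vertices, so the width is 4.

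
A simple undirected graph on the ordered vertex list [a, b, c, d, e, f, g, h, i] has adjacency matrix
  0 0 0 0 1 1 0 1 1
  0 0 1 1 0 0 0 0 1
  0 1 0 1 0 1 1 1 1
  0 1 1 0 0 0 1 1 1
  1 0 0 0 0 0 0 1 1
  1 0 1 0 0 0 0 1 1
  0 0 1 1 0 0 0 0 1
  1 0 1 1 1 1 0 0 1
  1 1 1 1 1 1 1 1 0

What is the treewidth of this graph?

3

A width-3 tree decomposition is:
Bags: B1 = {c, f, h, i}  B2 = {c, d, h, i}  B3 = {a, f, h, i}  B4 = {b, c, d, i}  B5 = {c, d, g, i}  B6 = {a, e, h, i}
Tree: B1–B2, B1–B3, B2–B4, B4–B5, B3–B6
Each bag holds 4 vertices, so the decomposition has width 3, which upper-bounds the treewidth. For the lower bound, the 4 vertices {c, d, g, i} are pairwise adjacent, and any tree decomposition puts a clique entirely inside one bag — forcing width ≥ 3. The upper and lower bounds meet at 3, so that is the treewidth.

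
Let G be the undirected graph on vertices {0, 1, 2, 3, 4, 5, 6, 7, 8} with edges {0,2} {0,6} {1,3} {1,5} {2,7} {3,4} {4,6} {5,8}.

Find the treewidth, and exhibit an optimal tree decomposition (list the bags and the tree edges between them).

The largest bag has 2 vertices, giving width 1; this decomposition certifies tw(G) ≤ 1. G has an edge, so its treewidth is at least 1. The upper and lower bounds meet at 1, so that is the treewidth.

Treewidth 1.
One such decomposition:
Bags: B1 = {2, 7}  B2 = {0, 2}  B3 = {0, 6}  B4 = {4, 6}  B5 = {3, 4}  B6 = {1, 3}  B7 = {1, 5}  B8 = {5, 8}
Tree: B1–B2, B2–B3, B3–B4, B4–B5, B5–B6, B6–B7, B7–B8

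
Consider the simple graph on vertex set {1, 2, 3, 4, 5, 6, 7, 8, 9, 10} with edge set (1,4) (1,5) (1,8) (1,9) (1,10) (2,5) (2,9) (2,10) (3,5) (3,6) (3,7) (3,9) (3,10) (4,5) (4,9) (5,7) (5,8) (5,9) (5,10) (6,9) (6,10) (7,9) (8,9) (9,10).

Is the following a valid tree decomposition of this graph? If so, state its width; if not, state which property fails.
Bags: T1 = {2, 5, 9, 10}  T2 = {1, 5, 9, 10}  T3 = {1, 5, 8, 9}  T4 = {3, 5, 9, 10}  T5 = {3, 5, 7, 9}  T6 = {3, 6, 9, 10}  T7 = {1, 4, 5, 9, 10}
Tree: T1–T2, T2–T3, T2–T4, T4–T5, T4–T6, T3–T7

No — bags containing vertex 10 are not connected in the tree.

A tree decomposition must satisfy three properties: every vertex lies in some bag; for every edge, both endpoints lie together in some bag; and for every vertex, the bags containing it form a connected subtree. Here bags containing vertex 10 are not connected in the tree, so the decomposition is invalid.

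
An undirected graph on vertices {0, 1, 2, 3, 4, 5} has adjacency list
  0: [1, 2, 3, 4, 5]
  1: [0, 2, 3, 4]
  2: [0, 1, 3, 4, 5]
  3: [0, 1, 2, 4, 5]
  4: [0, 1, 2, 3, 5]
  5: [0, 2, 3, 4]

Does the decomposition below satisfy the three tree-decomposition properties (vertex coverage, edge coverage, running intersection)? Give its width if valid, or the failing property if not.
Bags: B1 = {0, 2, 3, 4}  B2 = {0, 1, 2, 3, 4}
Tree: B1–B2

A tree decomposition must satisfy three properties: every vertex lies in some bag; for every edge, both endpoints lie together in some bag; and for every vertex, the bags containing it form a connected subtree. Here vertex 5 appears in no bag, so the decomposition is invalid.

No — vertex 5 appears in no bag.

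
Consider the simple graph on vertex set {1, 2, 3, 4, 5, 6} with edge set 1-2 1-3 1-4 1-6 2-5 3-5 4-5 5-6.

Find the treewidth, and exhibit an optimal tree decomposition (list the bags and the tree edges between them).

Each bag holds 3 vertices, so the decomposition has width 2, which upper-bounds the treewidth. For the lower bound, G contains the cycle 5–4–1–6–5, so G is not a forest; only forests have treewidth ≤ 1, hence tw(G) ≥ 2. Therefore the treewidth is 2.

Treewidth 2.
Bags: B1 = {1, 4, 5}  B2 = {1, 5, 6}  B3 = {1, 2, 5}  B4 = {1, 3, 5}
Tree: B1–B2, B2–B3, B3–B4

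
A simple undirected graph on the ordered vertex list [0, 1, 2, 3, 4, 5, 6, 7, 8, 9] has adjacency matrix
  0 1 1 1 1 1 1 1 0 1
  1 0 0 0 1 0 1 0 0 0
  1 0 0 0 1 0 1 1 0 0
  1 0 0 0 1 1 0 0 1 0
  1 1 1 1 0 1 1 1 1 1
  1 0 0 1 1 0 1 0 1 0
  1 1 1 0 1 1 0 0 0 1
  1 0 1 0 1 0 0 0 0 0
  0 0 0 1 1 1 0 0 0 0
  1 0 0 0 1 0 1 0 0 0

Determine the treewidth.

3

A width-3 tree decomposition is:
Bags: B1 = {0, 1, 4, 6}  B2 = {0, 2, 4, 6}  B3 = {0, 4, 6, 9}  B4 = {0, 4, 5, 6}  B5 = {0, 2, 4, 7}  B6 = {0, 3, 4, 5}  B7 = {3, 4, 5, 8}
Tree: B1–B2, B1–B3, B3–B4, B2–B5, B4–B6, B6–B7
Every bag has size at most 4, so the width is 4 − 1 = 3 and tw(G) ≤ 3. On the other hand G contains the 4-clique {0, 3, 4, 5}. A clique must lie in a single bag of any decomposition, so no decomposition can have width below 3. The upper and lower bounds meet at 3, so that is the treewidth.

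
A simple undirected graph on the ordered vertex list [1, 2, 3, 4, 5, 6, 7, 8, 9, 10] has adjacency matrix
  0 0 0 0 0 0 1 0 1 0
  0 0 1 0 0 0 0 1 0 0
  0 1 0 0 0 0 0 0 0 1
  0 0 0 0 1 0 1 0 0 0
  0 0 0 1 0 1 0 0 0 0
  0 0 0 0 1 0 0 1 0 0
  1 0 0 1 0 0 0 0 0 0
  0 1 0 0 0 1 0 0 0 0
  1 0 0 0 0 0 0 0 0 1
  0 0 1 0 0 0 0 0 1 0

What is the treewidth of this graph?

2

A width-2 tree decomposition is:
Bags: B1 = {1, 4, 7}  B2 = {1, 4, 9}  B3 = {4, 9, 10}  B4 = {3, 4, 10}  B5 = {2, 3, 4}  B6 = {2, 4, 8}  B7 = {4, 6, 8}  B8 = {4, 5, 6}
Tree: B1–B2, B2–B3, B3–B4, B4–B5, B5–B6, B6–B7, B7–B8
Each bag holds 3 vertices, so the decomposition has width 2, which upper-bounds the treewidth. Since 4–7–1–9–10–3–2–8–6–5–4 is a cycle in G, G is not acyclic. Forests are exactly the graphs of treewidth ≤ 1, so tw(G) ≥ 2. Combining the bounds, tw(G) = 2.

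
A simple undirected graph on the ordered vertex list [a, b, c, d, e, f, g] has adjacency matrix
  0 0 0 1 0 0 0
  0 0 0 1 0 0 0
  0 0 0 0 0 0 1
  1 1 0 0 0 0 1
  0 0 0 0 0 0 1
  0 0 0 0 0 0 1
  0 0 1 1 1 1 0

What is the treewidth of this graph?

1

A width-1 tree decomposition is:
Bags: B1 = {d, g}  B2 = {c, g}  B3 = {b, d}  B4 = {e, g}  B5 = {a, d}  B6 = {f, g}
Tree: B1–B2, B1–B3, B1–B4, B3–B5, B1–B6
Every bag has size at most 2, so the width is 2 − 1 = 1 and tw(G) ≤ 1. Since G has at least one edge (e.g. g–d), it is not an edgeless graph, so tw(G) ≥ 1. Hence tw(G) = 1 exactly.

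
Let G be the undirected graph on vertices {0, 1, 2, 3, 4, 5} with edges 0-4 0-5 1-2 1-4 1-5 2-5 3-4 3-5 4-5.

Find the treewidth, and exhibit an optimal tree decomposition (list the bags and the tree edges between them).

Treewidth 2.
One such decomposition:
Bags: B1 = {3, 4, 5}  B2 = {1, 4, 5}  B3 = {1, 2, 5}  B4 = {0, 4, 5}
Tree: B1–B2, B2–B3, B1–B4

Every bag has size at most 3, so the width is 3 − 1 = 2 and tw(G) ≤ 2. For the lower bound, the 3 vertices {1, 2, 5} are pairwise adjacent, and any tree decomposition puts a clique entirely inside one bag — forcing width ≥ 2. The upper and lower bounds meet at 2, so that is the treewidth.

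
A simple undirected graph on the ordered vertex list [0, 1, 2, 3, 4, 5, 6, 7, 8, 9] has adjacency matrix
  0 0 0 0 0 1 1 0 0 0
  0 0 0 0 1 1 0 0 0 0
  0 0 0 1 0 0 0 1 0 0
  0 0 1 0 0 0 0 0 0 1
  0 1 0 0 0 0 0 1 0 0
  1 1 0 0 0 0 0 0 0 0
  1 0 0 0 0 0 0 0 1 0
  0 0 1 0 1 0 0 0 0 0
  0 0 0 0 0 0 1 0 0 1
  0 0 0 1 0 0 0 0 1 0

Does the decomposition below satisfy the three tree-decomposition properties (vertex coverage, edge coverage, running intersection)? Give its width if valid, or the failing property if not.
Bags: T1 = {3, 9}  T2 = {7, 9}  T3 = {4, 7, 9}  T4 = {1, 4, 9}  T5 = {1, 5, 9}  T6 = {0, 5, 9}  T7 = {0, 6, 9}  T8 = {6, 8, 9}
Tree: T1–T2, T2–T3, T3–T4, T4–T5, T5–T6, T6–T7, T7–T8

A tree decomposition must satisfy three properties: every vertex lies in some bag; for every edge, both endpoints lie together in some bag; and for every vertex, the bags containing it form a connected subtree. Here vertex 2 appears in no bag, so the decomposition is invalid.

No — vertex 2 appears in no bag.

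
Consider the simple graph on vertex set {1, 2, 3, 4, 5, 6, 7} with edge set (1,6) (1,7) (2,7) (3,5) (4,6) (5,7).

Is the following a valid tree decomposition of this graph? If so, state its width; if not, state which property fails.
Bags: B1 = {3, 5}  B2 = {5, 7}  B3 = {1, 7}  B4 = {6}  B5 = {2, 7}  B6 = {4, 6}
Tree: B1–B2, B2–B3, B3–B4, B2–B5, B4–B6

A tree decomposition must satisfy three properties: every vertex lies in some bag; for every edge, both endpoints lie together in some bag; and for every vertex, the bags containing it form a connected subtree. Here edge (1,6) lies in no bag, so the decomposition is invalid.

No — edge (1,6) lies in no bag.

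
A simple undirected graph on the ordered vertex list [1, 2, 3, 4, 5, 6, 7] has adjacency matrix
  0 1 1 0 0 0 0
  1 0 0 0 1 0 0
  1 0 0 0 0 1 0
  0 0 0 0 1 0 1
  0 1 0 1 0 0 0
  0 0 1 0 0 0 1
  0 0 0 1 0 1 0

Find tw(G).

2

A width-2 tree decomposition is:
Bags: B1 = {2, 4, 5}  B2 = {2, 4, 7}  B3 = {2, 6, 7}  B4 = {2, 3, 6}  B5 = {1, 2, 3}
Tree: B1–B2, B2–B3, B3–B4, B4–B5
Each bag holds 3 vertices, so the decomposition has width 2, which upper-bounds the treewidth. The edges 2–5–4–7–6–3–1–2 form a cycle, so G is not a tree and its treewidth is at least 2. Combining the bounds, tw(G) = 2.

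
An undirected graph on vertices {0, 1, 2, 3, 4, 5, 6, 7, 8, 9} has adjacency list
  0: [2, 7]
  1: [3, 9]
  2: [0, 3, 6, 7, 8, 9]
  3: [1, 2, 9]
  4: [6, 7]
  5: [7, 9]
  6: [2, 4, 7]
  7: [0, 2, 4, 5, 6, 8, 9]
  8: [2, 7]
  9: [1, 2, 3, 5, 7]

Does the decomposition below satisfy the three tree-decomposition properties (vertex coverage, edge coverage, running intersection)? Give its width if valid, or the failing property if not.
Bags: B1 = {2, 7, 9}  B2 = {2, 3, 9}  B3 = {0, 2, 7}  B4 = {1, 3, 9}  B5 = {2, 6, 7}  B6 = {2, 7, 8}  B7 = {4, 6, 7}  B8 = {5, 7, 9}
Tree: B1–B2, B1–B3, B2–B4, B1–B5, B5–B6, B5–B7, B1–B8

Vertex coverage: the bags together contain {0, 1, 2, 3, 4, 5, 6, 7, 8, 9}, the full vertex set. Edge coverage: each edge of G has both endpoints in at least one bag. Running intersection: for every vertex, the bags containing it form a connected subtree. All three properties hold, so this is a valid tree decomposition of width max|bag| − 1 = 2, and hence tw(G) ≤ 2.

Yes; width 2.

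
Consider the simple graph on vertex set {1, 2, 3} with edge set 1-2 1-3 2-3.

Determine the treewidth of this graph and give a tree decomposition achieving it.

A single bag containing all 3 vertices is trivially a valid decomposition of width 2. For the lower bound, the 3 vertices {1, 2, 3} are pairwise adjacent, and any tree decomposition puts a clique entirely inside one bag — forcing width ≥ 2. Hence tw(G) = 2 exactly.

Treewidth 2.
One optimal decomposition is:
Bags: B1 = {1, 2, 3}
Tree: (single bag)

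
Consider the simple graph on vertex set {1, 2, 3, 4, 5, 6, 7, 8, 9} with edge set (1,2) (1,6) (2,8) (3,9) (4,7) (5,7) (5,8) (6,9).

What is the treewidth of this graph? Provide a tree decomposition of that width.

Each bag holds 2 vertices, so the decomposition has width 1, which upper-bounds the treewidth. G has an edge, so its treewidth is at least 1. Hence tw(G) = 1 exactly.

Treewidth 1.
One such decomposition:
Bags: B1 = {3, 9}  B2 = {6, 9}  B3 = {1, 6}  B4 = {1, 2}  B5 = {2, 8}  B6 = {5, 8}  B7 = {5, 7}  B8 = {4, 7}
Tree: B1–B2, B2–B3, B3–B4, B4–B5, B5–B6, B6–B7, B7–B8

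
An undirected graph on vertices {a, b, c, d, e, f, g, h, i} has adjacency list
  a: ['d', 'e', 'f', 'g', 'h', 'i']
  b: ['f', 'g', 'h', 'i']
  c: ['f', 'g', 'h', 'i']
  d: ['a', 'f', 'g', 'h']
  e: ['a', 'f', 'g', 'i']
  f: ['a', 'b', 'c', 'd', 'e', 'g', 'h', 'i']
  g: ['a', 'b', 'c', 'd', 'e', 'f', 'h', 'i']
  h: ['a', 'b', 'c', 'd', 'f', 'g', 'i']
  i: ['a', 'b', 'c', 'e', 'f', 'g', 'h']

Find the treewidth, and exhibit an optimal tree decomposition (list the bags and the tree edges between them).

Treewidth 4.
Bags: B1 = {a, f, g, h, i}  B2 = {c, f, g, h, i}  B3 = {b, f, g, h, i}  B4 = {a, e, f, g, i}  B5 = {a, d, f, g, h}
Tree: B1–B2, B1–B3, B1–B4, B1–B5

The largest bag has 5 vertices, giving width 4; this decomposition certifies tw(G) ≤ 4. For the lower bound, the 5 vertices {a, e, f, g, i} are pairwise adjacent, and any tree decomposition puts a clique entirely inside one bag — forcing width ≥ 4. Combining the bounds, tw(G) = 4.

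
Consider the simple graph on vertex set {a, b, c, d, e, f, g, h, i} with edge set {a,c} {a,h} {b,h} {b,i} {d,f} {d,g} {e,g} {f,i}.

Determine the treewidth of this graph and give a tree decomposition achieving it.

Treewidth 1.
One such decomposition:
Bags: B1 = {e, g}  B2 = {d, g}  B3 = {d, f}  B4 = {f, i}  B5 = {b, i}  B6 = {b, h}  B7 = {a, h}  B8 = {a, c}
Tree: B1–B2, B2–B3, B3–B4, B4–B5, B5–B6, B6–B7, B7–B8

Each bag holds 2 vertices, so the decomposition has width 1, which upper-bounds the treewidth. Since G has at least one edge (e.g. e–g), it is not an edgeless graph, so tw(G) ≥ 1. Combining the bounds, tw(G) = 1.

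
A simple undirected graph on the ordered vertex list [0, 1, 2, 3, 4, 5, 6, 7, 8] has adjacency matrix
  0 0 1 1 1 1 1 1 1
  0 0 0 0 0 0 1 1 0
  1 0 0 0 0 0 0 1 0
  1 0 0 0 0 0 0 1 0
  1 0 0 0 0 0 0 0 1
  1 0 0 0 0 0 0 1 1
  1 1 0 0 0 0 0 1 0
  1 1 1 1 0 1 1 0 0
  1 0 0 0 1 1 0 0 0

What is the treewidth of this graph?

2

A width-2 tree decomposition is:
Bags: B1 = {0, 5, 7}  B2 = {0, 6, 7}  B3 = {0, 5, 8}  B4 = {0, 3, 7}  B5 = {1, 6, 7}  B6 = {0, 4, 8}  B7 = {0, 2, 7}
Tree: B1–B2, B1–B3, B2–B4, B2–B5, B3–B6, B2–B7
The largest bag has 3 vertices, giving width 2; this decomposition certifies tw(G) ≤ 2. For the lower bound, the 3 vertices {0, 4, 8} are pairwise adjacent, and any tree decomposition puts a clique entirely inside one bag — forcing width ≥ 2. Therefore the treewidth is 2.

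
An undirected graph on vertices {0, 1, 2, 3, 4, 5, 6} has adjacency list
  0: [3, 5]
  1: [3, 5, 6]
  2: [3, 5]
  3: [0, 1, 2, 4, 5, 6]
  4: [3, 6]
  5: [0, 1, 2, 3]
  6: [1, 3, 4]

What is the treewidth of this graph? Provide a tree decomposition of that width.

Treewidth 2.
One optimal decomposition is:
Bags: B1 = {0, 3, 5}  B2 = {2, 3, 5}  B3 = {1, 3, 5}  B4 = {1, 3, 6}  B5 = {3, 4, 6}
Tree: B1–B2, B1–B3, B3–B4, B4–B5

The largest bag has 3 vertices, giving width 2; this decomposition certifies tw(G) ≤ 2. On the other hand G contains the 3-clique {3, 4, 6}. A clique must lie in a single bag of any decomposition, so no decomposition can have width below 2. Hence tw(G) = 2 exactly.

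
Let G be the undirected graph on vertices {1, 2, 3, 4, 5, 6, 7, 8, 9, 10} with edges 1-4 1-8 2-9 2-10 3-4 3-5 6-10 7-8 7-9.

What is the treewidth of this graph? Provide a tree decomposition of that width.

The largest bag has 2 vertices, giving width 1; this decomposition certifies tw(G) ≤ 1. G has an edge, so its treewidth is at least 1. The upper and lower bounds meet at 1, so that is the treewidth.

Treewidth 1.
One optimal decomposition is:
Bags: B1 = {6, 10}  B2 = {2, 10}  B3 = {2, 9}  B4 = {7, 9}  B5 = {7, 8}  B6 = {1, 8}  B7 = {1, 4}  B8 = {3, 4}  B9 = {3, 5}
Tree: B1–B2, B2–B3, B3–B4, B4–B5, B5–B6, B6–B7, B7–B8, B8–B9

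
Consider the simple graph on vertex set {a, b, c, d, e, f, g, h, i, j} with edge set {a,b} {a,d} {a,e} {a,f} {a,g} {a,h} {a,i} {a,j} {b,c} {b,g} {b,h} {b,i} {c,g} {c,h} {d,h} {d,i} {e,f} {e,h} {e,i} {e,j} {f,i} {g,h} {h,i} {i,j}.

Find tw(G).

A width-3 tree decomposition is:
Bags: B1 = {a, b, h, i}  B2 = {a, b, g, h}  B3 = {a, e, h, i}  B4 = {a, e, i, j}  B5 = {b, c, g, h}  B6 = {a, d, h, i}  B7 = {a, e, f, i}
Tree: B1–B2, B1–B3, B3–B4, B2–B5, B1–B6, B3–B7
Each bag holds 4 vertices, so the decomposition has width 3, which upper-bounds the treewidth. Conversely, {b, c, g, h} is a clique of size 4, and the vertices of any clique must share a bag in every tree decomposition; so some bag has ≥ 4 vertices and tw(G) ≥ 3. Therefore the treewidth is 3.

3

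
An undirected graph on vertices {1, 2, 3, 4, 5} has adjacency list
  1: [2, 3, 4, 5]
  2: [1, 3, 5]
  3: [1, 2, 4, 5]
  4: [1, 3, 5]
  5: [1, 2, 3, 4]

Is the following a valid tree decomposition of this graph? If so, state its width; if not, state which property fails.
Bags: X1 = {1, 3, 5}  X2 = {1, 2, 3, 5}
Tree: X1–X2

No — vertex 4 appears in no bag.

A tree decomposition must satisfy three properties: every vertex lies in some bag; for every edge, both endpoints lie together in some bag; and for every vertex, the bags containing it form a connected subtree. Here vertex 4 appears in no bag, so the decomposition is invalid.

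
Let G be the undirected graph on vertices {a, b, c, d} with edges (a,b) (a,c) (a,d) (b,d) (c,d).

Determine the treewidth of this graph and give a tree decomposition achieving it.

Each bag holds 3 vertices, so the decomposition has width 2, which upper-bounds the treewidth. On the other hand G contains the 3-clique {a, c, d}. A clique must lie in a single bag of any decomposition, so no decomposition can have width below 2. Combining the bounds, tw(G) = 2.

Treewidth 2.
One optimal decomposition is:
Bags: B1 = {a, c, d}  B2 = {a, b, d}
Tree: B1–B2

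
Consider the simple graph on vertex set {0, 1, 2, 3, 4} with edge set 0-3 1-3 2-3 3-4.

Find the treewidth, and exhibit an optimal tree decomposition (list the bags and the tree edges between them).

Treewidth 1.
One optimal decomposition is:
Bags: B1 = {3, 4}  B2 = {0, 3}  B3 = {2, 3}  B4 = {1, 3}
Tree: B1–B2, B1–B3, B3–B4

The largest bag has 2 vertices, giving width 1; this decomposition certifies tw(G) ≤ 1. Any graph with an edge has treewidth ≥ 1, and G has the edge 3–4. Hence tw(G) = 1 exactly.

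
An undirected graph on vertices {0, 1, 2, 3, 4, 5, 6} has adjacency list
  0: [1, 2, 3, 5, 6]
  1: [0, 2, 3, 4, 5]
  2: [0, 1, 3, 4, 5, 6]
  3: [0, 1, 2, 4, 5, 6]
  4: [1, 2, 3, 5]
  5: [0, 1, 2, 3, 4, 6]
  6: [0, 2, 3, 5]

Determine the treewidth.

A width-4 tree decomposition is:
Bags: B1 = {0, 1, 2, 3, 5}  B2 = {0, 2, 3, 5, 6}  B3 = {1, 2, 3, 4, 5}
Tree: B1–B2, B1–B3
The largest bag has 5 vertices, giving width 4; this decomposition certifies tw(G) ≤ 4. For the lower bound, the 5 vertices {0, 1, 2, 3, 5} are pairwise adjacent, and any tree decomposition puts a clique entirely inside one bag — forcing width ≥ 4. Combining the bounds, tw(G) = 4.

4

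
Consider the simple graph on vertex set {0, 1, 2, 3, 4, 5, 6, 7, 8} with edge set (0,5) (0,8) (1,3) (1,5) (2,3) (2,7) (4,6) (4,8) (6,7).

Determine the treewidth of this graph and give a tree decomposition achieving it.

The largest bag has 3 vertices, giving width 2; this decomposition certifies tw(G) ≤ 2. The edges 4–8–0–5–1–3–2–7–6–4 form a cycle, so G is not a tree and its treewidth is at least 2. Combining the bounds, tw(G) = 2.

Treewidth 2.
One optimal decomposition is:
Bags: B1 = {0, 4, 8}  B2 = {0, 4, 5}  B3 = {1, 4, 5}  B4 = {1, 3, 4}  B5 = {2, 3, 4}  B6 = {2, 4, 7}  B7 = {4, 6, 7}
Tree: B1–B2, B2–B3, B3–B4, B4–B5, B5–B6, B6–B7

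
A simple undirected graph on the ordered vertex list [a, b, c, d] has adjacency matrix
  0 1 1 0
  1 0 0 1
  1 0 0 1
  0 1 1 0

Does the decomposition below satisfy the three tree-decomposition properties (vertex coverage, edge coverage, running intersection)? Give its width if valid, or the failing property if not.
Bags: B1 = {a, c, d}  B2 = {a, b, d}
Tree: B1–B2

Yes; width 2.

Every vertex of G appears in some bag (union = {a, b, c, d}); every edge is covered by a bag; and for each vertex v the set of bags containing v is connected in the bag tree. The decomposition is therefore valid. The largest bag has 3 vertices, so the width is 2.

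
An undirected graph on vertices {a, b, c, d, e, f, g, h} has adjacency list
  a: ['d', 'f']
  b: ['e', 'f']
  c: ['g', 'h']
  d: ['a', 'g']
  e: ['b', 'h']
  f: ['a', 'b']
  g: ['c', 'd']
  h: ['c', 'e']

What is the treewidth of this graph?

2

A width-2 tree decomposition is:
Bags: B1 = {a, b, f}  B2 = {a, b, e}  B3 = {a, e, h}  B4 = {a, c, h}  B5 = {a, c, g}  B6 = {a, d, g}
Tree: B1–B2, B2–B3, B3–B4, B4–B5, B5–B6
Every bag has size at most 3, so the width is 3 − 1 = 2 and tw(G) ≤ 2. For the lower bound, G contains the cycle a–f–b–e–h–c–g–d–a, so G is not a forest; only forests have treewidth ≤ 1, hence tw(G) ≥ 2. Combining the bounds, tw(G) = 2.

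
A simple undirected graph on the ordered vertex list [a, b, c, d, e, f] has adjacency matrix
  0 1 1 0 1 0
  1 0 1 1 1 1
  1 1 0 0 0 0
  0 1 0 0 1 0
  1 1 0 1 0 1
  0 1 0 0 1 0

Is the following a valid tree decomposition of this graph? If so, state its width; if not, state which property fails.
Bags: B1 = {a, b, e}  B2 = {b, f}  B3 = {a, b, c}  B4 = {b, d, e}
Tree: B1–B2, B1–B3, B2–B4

A tree decomposition must satisfy three properties: every vertex lies in some bag; for every edge, both endpoints lie together in some bag; and for every vertex, the bags containing it form a connected subtree. Here edge (e,f) lies in no bag, so the decomposition is invalid.

No — edge (e,f) lies in no bag.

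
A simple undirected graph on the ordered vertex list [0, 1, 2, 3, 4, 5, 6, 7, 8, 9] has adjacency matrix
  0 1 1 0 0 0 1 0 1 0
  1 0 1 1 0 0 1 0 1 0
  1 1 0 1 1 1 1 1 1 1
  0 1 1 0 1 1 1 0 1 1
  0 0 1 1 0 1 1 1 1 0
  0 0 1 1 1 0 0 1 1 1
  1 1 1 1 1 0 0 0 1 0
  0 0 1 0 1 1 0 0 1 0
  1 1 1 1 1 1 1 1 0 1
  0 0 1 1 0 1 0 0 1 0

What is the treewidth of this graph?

A width-4 tree decomposition is:
Bags: B1 = {2, 3, 4, 5, 8}  B2 = {2, 3, 5, 8, 9}  B3 = {2, 4, 5, 7, 8}  B4 = {2, 3, 4, 6, 8}  B5 = {1, 2, 3, 6, 8}  B6 = {0, 1, 2, 6, 8}
Tree: B1–B2, B1–B3, B1–B4, B4–B5, B5–B6
Each bag holds 5 vertices, so the decomposition has width 4, which upper-bounds the treewidth. On the other hand G contains the 5-clique {0, 1, 2, 6, 8}. A clique must lie in a single bag of any decomposition, so no decomposition can have width below 4. Combining the bounds, tw(G) = 4.

4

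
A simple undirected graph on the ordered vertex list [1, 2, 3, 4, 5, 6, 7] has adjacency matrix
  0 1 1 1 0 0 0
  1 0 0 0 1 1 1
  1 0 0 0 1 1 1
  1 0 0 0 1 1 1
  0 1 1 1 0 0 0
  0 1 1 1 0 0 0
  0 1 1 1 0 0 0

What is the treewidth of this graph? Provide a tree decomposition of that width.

Treewidth 3.
One optimal decomposition is:
Bags: B1 = {2, 3, 4, 7}  B2 = {2, 3, 4, 5}  B3 = {2, 3, 4, 6}  B4 = {1, 2, 3, 4}
Tree: B1–B2, B2–B3, B3–B4

Every bag has size at most 4, so the width is 4 − 1 = 3 and tw(G) ≤ 3. For the lower bound: the 4 vertex sets {4,7}, {3,5}, {2}, {6} are disjoint, each induces a connected subgraph, and every pair is joined by at least one edge of G. Contracting each set to a single vertex therefore yields K_{4} as a minor, and since treewidth is minor-monotone, tw(G) ≥ tw(K_{4}) = 3. Hence tw(G) = 3 exactly.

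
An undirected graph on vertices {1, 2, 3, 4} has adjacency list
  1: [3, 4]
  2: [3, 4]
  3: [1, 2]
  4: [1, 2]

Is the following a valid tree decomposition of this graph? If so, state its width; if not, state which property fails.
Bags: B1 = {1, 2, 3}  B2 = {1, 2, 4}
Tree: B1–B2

Every vertex of G appears in some bag (union = {1, 2, 3, 4}); every edge is covered by a bag; and for each vertex v the set of bags containing v is connected in the bag tree. The decomposition is therefore valid. The largest bag has 3 vertices, so the width is 2.

Yes; width 2.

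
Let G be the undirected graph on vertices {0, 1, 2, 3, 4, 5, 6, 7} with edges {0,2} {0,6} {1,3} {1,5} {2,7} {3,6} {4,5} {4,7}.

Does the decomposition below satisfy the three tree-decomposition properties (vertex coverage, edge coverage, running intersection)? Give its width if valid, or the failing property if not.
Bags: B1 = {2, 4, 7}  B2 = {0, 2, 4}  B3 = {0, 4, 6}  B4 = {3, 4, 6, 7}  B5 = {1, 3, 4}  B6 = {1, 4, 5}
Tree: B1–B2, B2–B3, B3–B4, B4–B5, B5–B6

No — bags containing vertex 7 are not connected in the tree.

A tree decomposition must satisfy three properties: every vertex lies in some bag; for every edge, both endpoints lie together in some bag; and for every vertex, the bags containing it form a connected subtree. Here bags containing vertex 7 are not connected in the tree, so the decomposition is invalid.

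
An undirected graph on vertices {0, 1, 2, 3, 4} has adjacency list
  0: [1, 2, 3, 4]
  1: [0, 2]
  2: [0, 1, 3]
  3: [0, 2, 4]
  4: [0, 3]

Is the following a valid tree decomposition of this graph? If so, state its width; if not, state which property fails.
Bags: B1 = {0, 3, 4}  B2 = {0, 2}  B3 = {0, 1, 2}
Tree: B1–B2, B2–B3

No — edge (3,2) lies in no bag.

A tree decomposition must satisfy three properties: every vertex lies in some bag; for every edge, both endpoints lie together in some bag; and for every vertex, the bags containing it form a connected subtree. Here edge (3,2) lies in no bag, so the decomposition is invalid.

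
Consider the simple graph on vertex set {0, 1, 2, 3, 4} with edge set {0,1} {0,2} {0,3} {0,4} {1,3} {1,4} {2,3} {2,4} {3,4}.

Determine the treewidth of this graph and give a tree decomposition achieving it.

Treewidth 3.
Bags: B1 = {0, 2, 3, 4}  B2 = {0, 1, 3, 4}
Tree: B1–B2

Each bag holds 4 vertices, so the decomposition has width 3, which upper-bounds the treewidth. For the lower bound, the 4 vertices {0, 1, 3, 4} are pairwise adjacent, and any tree decomposition puts a clique entirely inside one bag — forcing width ≥ 3. Therefore the treewidth is 3.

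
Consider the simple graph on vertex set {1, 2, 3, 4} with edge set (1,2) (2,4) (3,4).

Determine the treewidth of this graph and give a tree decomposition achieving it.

Each bag holds 2 vertices, so the decomposition has width 1, which upper-bounds the treewidth. Any graph with an edge has treewidth ≥ 1, and G has the edge 3–4. The upper and lower bounds meet at 1, so that is the treewidth.

Treewidth 1.
Bags: B1 = {3, 4}  B2 = {2, 4}  B3 = {1, 2}
Tree: B1–B2, B2–B3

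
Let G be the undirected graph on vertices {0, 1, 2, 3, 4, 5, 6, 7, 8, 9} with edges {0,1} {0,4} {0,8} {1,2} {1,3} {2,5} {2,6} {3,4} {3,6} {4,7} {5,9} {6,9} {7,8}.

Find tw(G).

2

A width-2 tree decomposition is:
Bags: B1 = {5, 6, 9}  B2 = {2, 5, 6}  B3 = {2, 3, 6}  B4 = {1, 2, 3}  B5 = {1, 3, 4}  B6 = {0, 1, 4}  B7 = {0, 4, 7}  B8 = {0, 7, 8}
Tree: B1–B2, B2–B3, B3–B4, B4–B5, B5–B6, B6–B7, B7–B8
The largest bag has 3 vertices, giving width 2; this decomposition certifies tw(G) ≤ 2. For the lower bound, G contains the cycle 9–5–2–6–9, so G is not a forest; only forests have treewidth ≤ 1, hence tw(G) ≥ 2. Hence tw(G) = 2 exactly.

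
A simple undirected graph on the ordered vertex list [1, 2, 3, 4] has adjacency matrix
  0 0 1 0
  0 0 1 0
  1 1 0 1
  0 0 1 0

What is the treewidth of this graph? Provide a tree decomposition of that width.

Every bag has size at most 2, so the width is 2 − 1 = 1 and tw(G) ≤ 1. Since G has at least one edge (e.g. 3–1), it is not an edgeless graph, so tw(G) ≥ 1. Combining the bounds, tw(G) = 1.

Treewidth 1.
Bags: B1 = {1, 3}  B2 = {3, 4}  B3 = {2, 3}
Tree: B1–B2, B1–B3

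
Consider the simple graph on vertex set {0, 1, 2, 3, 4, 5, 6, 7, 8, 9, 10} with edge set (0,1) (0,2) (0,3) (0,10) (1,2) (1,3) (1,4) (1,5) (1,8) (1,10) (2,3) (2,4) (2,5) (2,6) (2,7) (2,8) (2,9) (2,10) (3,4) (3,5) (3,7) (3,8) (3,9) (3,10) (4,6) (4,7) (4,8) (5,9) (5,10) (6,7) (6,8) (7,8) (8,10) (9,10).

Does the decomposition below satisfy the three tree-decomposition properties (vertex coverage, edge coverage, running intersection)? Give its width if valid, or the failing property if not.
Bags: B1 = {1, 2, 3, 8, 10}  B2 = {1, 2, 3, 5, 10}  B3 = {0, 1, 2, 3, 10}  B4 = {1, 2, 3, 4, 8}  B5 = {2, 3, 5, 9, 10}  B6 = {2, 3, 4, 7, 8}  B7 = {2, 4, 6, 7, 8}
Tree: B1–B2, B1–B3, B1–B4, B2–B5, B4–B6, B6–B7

Yes; width 4.

Every vertex of G appears in some bag (union = {0, 1, 2, 3, 4, 5, 6, 7, 8, 9, 10}); every edge is covered by a bag; and for each vertex v the set of bags containing v is connected in the bag tree. The decomposition is therefore valid. The largest bag has 5 vertices, so the width is 4.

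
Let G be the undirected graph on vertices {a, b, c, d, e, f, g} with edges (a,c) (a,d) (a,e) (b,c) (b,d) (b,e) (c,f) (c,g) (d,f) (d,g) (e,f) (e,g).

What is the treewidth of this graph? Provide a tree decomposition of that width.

Treewidth 3.
One optimal decomposition is:
Bags: B1 = {b, c, d, e}  B2 = {a, c, d, e}  B3 = {c, d, e, g}  B4 = {c, d, e, f}
Tree: B1–B2, B2–B3, B3–B4

Each bag holds 4 vertices, so the decomposition has width 3, which upper-bounds the treewidth. For the lower bound: the 4 vertex sets {b,e}, {a,d}, {c}, {g} are disjoint, each induces a connected subgraph, and every pair is joined by at least one edge of G. Contracting each set to a single vertex therefore yields K_{4} as a minor, and since treewidth is minor-monotone, tw(G) ≥ tw(K_{4}) = 3. The upper and lower bounds meet at 3, so that is the treewidth.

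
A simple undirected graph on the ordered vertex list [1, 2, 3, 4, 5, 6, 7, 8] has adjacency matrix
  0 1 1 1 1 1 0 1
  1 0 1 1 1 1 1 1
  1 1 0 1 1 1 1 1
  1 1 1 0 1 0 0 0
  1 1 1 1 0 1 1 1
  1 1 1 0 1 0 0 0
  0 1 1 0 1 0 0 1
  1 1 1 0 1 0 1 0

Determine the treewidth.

A width-4 tree decomposition is:
Bags: B1 = {1, 2, 3, 5, 8}  B2 = {2, 3, 5, 7, 8}  B3 = {1, 2, 3, 4, 5}  B4 = {1, 2, 3, 5, 6}
Tree: B1–B2, B1–B3, B1–B4
Every bag has size at most 5, so the width is 5 − 1 = 4 and tw(G) ≤ 4. Conversely, {1, 2, 3, 5, 8} is a clique of size 5, and the vertices of any clique must share a bag in every tree decomposition; so some bag has ≥ 5 vertices and tw(G) ≥ 4. Combining the bounds, tw(G) = 4.

4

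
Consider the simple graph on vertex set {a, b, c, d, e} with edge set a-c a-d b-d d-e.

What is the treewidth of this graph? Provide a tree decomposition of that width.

The largest bag has 2 vertices, giving width 1; this decomposition certifies tw(G) ≤ 1. Any graph with an edge has treewidth ≥ 1, and G has the edge b–d. Therefore the treewidth is 1.

Treewidth 1.
One optimal decomposition is:
Bags: B1 = {b, d}  B2 = {a, d}  B3 = {d, e}  B4 = {a, c}
Tree: B1–B2, B1–B3, B2–B4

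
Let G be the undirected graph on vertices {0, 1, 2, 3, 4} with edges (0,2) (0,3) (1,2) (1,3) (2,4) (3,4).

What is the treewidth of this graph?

A width-2 tree decomposition is:
Bags: B1 = {2, 3, 4}  B2 = {0, 2, 3}  B3 = {1, 2, 3}
Tree: B1–B2, B2–B3
The largest bag has 3 vertices, giving width 2; this decomposition certifies tw(G) ≤ 2. For the lower bound, G contains the cycle 4–2–0–3–4, so G is not a forest; only forests have treewidth ≤ 1, hence tw(G) ≥ 2. Combining the bounds, tw(G) = 2.

2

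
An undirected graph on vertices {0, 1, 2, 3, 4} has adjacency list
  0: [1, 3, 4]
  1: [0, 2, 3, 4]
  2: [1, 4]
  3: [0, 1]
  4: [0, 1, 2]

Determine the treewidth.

A width-2 tree decomposition is:
Bags: B1 = {1, 2, 4}  B2 = {0, 1, 4}  B3 = {0, 1, 3}
Tree: B1–B2, B2–B3
The largest bag has 3 vertices, giving width 2; this decomposition certifies tw(G) ≤ 2. For the lower bound, the 3 vertices {0, 1, 3} are pairwise adjacent, and any tree decomposition puts a clique entirely inside one bag — forcing width ≥ 2. Therefore the treewidth is 2.

2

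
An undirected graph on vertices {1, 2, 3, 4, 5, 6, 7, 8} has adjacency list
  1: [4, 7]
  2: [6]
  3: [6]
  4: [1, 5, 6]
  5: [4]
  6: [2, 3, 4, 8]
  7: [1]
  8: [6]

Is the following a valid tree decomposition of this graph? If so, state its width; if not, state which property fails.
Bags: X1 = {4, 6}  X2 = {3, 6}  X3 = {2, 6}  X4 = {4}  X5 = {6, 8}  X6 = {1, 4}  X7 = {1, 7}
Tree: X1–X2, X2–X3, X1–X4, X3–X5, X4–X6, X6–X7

A tree decomposition must satisfy three properties: every vertex lies in some bag; for every edge, both endpoints lie together in some bag; and for every vertex, the bags containing it form a connected subtree. Here vertex 5 appears in no bag, so the decomposition is invalid.

No — vertex 5 appears in no bag.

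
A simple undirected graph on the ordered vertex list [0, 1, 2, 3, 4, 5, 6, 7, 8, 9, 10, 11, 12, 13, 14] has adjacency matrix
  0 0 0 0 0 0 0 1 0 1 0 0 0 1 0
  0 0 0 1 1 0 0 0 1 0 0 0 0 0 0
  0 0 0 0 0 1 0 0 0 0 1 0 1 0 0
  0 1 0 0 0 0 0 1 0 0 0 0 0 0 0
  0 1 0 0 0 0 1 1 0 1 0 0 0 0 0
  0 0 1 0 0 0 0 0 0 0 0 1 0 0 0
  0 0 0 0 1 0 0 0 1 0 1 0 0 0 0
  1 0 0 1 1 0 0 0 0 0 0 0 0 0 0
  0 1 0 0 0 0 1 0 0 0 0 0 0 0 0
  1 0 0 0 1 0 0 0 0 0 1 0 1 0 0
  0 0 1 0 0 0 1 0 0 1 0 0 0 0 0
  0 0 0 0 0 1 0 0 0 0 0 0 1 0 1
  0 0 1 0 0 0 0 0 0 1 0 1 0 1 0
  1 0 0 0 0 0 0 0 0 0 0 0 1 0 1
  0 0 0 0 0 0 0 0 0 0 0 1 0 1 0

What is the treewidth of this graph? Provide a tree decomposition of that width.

Every bag has size at most 4, so the width is 4 − 1 = 3 and tw(G) ≤ 3. For the lower bound: the 4 vertex sets {5,11,14}, {13}, {12}, {0,2,9,10} are disjoint, each induces a connected subgraph, and every pair is joined by at least one edge of G. Contracting each set to a single vertex therefore yields K_{4} as a minor, and since treewidth is minor-monotone, tw(G) ≥ tw(K_{4}) = 3. Combining the bounds, tw(G) = 3.

Treewidth 3.
Bags: B1 = {5, 11, 13, 14}  B2 = {5, 11, 12, 13}  B3 = {2, 5, 12, 13}  B4 = {0, 2, 12, 13}  B5 = {0, 2, 9, 12}  B6 = {0, 2, 9, 10}  B7 = {0, 7, 9, 10}  B8 = {4, 7, 9, 10}  B9 = {4, 6, 7, 10}  B10 = {3, 4, 6, 7}  B11 = {1, 3, 4, 6}  B12 = {1, 3, 6, 8}
Tree: B1–B2, B2–B3, B3–B4, B4–B5, B5–B6, B6–B7, B7–B8, B8–B9, B9–B10, B10–B11, B11–B12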